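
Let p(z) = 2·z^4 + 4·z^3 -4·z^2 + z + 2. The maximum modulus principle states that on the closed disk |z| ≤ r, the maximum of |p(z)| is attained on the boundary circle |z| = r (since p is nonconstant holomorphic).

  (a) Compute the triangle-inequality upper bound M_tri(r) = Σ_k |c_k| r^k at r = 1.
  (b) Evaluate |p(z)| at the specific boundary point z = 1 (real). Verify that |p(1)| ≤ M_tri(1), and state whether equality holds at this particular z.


Coefficients: c_0 = 2, c_1 = 1, c_2 = -4, c_3 = 4, c_4 = 2. Radius r = 1.
Part (a). Triangle bound: M_tri(r) = Σ_k |c_k| r^k
  = |2|·1^0 + |1|·1^1 + |-4|·1^2 + |4|·1^3 + |2|·1^4
  = 2 + 1 + 4 + 4 + 2 = 13.
This bounds M(r) := max_{|z|=r} |p(z)| from above; equality holds iff all terms c_k z^k can be made to align in phase at a single z on |z|=r.
Part (b). At z = 1 (real, on the circle |z| = r):
  p(1) = (2)·1^0 + (1)·1^1 + (-4)·1^2 + (4)·1^3 + (2)·1^4 = 5.
  |p(1)| = 5.
Check: |p(1)| = 5 ≤ 13 = M_tri(1). ✓ Equality does not hold at z = 1 (the coefficients have mixed signs, so the terms do not all align in phase there).

M_tri(1) = 13; |p(1)| = 5; equality at z=1: no.


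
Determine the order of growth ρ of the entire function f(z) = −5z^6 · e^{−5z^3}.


M(r) = max_{|z|=r} |-5|·|z|^6·|e^{−5z^3}| = 5·r^6 · e^{5r^3} (the factors attain their maxima compatibly on |z|=r). Then log M(r) = log 5 + 6·log r + 5r^3, dominated by the last term, so log log M(r) ~ 3·log r. The polynomial factor -5z^6 contributes only a log r term and does not affect the order. ρ = 3.
Therefore ρ = 3.

Order ρ = 3.


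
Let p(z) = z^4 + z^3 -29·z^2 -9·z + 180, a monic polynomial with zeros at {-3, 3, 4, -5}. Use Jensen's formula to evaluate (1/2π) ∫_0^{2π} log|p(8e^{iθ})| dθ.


Zeros: -5, -3, 3, 4; r = 8.
Inside |z| < r: -5, -3, 3, 4. Outside (|z| ≥ r): ∅.
p(0) = 180, so log|p(0)| = log(180) = 5.1930.
Apply Jensen: I(r) = log|p(0)| + Σ_k log(r/|z_k|), summed over zeros inside |z| < r.
  log(r/|z_k|) for z_k = -3: log(8/3) = 0.9808
  log(r/|z_k|) for z_k = 3: log(8/3) = 0.9808
  log(r/|z_k|) for z_k = 4: log(8/4) = 0.6931
  log(r/|z_k|) for z_k = -5: log(8/5) = 0.4700
Sum over inside zeros: 3.1248.
I(r) = log|p(0)| + (inside sum) = 5.1930 + 3.1248 = 8.3178.
Closed form (all zeros inside, monic): I(r) = n·log(r) = 4·log(8) = 8.3178. ✓

I(r) ≈ 8.3178.


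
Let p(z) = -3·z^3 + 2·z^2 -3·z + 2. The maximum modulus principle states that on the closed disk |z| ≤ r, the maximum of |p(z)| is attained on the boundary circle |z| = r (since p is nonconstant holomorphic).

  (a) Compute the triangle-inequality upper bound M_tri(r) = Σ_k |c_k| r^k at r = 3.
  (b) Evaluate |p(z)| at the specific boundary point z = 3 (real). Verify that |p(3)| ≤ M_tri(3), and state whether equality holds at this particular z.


Coefficients: c_0 = 2, c_1 = -3, c_2 = 2, c_3 = -3. Radius r = 3.
Part (a). Triangle bound: M_tri(r) = Σ_k |c_k| r^k
  = |2|·3^0 + |-3|·3^1 + |2|·3^2 + |-3|·3^3
  = 2 + 9 + 18 + 81 = 110.
This bounds M(r) := max_{|z|=r} |p(z)| from above; equality holds iff all terms c_k z^k can be made to align in phase at a single z on |z|=r.
Part (b). At z = 3 (real, on the circle |z| = r):
  p(3) = (2)·3^0 + (-3)·3^1 + (2)·3^2 + (-3)·3^3 = -70.
  |p(3)| = 70.
Check: |p(3)| = 70 ≤ 110 = M_tri(3). ✓ Equality does not hold at z = 3 (the coefficients have mixed signs, so the terms do not all align in phase there).

M_tri(3) = 110; |p(3)| = 70; equality at z=3: no.


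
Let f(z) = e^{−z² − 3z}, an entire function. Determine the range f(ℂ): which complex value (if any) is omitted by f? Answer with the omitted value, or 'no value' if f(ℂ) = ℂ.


Little Picard bounds the complement of f(ℂ) to at most one point.
The exponent g(z) = −z² − 3z is a nonconstant polynomial, hence surjective onto ℂ. So e^{g(z)} takes every value in {e^w : w ∈ ℂ} = ℂ ∖ {0}. Adding 0 shifts the range to ℂ ∖ {0}. f omits exactly 0.

Omitted value: 0.


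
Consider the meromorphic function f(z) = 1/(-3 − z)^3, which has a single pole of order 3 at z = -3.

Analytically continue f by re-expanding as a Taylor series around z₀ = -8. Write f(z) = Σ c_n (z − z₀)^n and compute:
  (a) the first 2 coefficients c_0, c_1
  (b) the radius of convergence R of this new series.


Let w = z − z₀, so z = z₀ + w.
Then -3 − z = -3 − (z₀ + w) = (-3 − z₀) − w = 5 − w.
f(z) = 1/(5 − w)^3 = (1/(5)^3) · (1 − w/(5))^{−3}.
By the binomial series (1−u)^{−3} = Σ_{n≥0} C(n+2, 2) u^n for |u|<1, with u = w/(5):
  c_n = C(n+2, 2) / (5)^(n+3).
  c_0 = 1/(5)^3 = 1/125.
  c_1 = 3/(5)^4 = 3/625.
The series is valid for |w/d| < 1, i.e. |z − z₀| < |d|.
Radius of convergence: R = |-3 − z₀| = |5| = 5 (distance from z₀ to the singularity z = -3).

c_0 = 1/125, c_1 = 3/625; R = 5.


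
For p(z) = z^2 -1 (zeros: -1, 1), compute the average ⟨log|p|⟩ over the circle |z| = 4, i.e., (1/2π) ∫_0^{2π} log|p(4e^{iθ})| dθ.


Zeros: -1, 1; r = 4.
Inside |z| < r: -1, 1. Outside (|z| ≥ r): ∅.
p(0) = -1, so log|p(0)| = log(1) = 0.0000.
Apply Jensen: I(r) = log|p(0)| + Σ_k log(r/|z_k|), summed over zeros inside |z| < r.
  log(r/|z_k|) for z_k = -1: log(4/1) = 1.3863
  log(r/|z_k|) for z_k = 1: log(4/1) = 1.3863
Sum over inside zeros: 2.7726.
I(r) = log|p(0)| + (inside sum) = 0.0000 + 2.7726 = 2.7726.
Closed form (all zeros inside, monic): I(r) = n·log(r) = 2·log(4) = 2.7726. ✓

I(r) ≈ 2.7726.


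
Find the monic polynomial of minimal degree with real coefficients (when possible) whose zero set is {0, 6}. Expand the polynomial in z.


The polynomial is p(z) = ∏_{α ∈ S} (z − α), where S = {0, 6}.
Expanding the product yields: p(z) = z^2 -6·z.
The resulting polynomial has degree 2 and real coefficients as required.

p(z) = z^2 -6·z.


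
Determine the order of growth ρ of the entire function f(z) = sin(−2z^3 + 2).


Write sin(w) = (e^{iw} ± e^{−iw})/(2 or 2i), so |sin(w)| ≤ e^{|w|}. With w = −2z^3 + 2, |w| ≤ 2r^3 + 2 on |z|=r, giving M(r) ≤ e^{2r^3 + 2} and ρ ≤ 3. For the lower bound, choose z on |z|=r with -2z^3 purely imaginary of modulus 2r^3; then |sin(−2z^3 + 2)| grows like e^{2r^3}/2, so ρ ≥ 3. Hence ρ = 3.
Therefore ρ = 3.

Order ρ = 3.


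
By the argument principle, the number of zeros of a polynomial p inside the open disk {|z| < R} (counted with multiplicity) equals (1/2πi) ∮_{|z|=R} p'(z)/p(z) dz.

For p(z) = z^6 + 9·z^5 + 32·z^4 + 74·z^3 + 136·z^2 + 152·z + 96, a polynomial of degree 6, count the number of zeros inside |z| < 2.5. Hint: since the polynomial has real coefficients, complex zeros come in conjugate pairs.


The zeros of p are: -3, (0 + 2i), (0 - 2i), (-1 + 1i), (-1 - 1i), -4.
Their magnitudes are: 3, 2, 2, 1.414, 1.414, 4.
Zeros with |z| < R = 2.5: (0 + 2i), (0 - 2i), (-1 + 1i), (-1 - 1i).
Count = 4.
By the argument principle, (1/2πi) ∮_{|z|=R} p'(z)/p(z) dz equals exactly this count.

Number of zeros inside |z| < 2.5: 4.


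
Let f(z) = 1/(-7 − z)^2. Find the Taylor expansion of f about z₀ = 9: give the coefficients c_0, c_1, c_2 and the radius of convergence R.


Let w = z − z₀, so z = z₀ + w.
Then -7 − z = -7 − (z₀ + w) = (-7 − z₀) − w = -16 − w.
f(z) = 1/(-16 − w)^2 = (1/(-16)^2) · (1 − w/(-16))^{−2}.
By the binomial series (1−u)^{−2} = Σ_{n≥0} C(n+1, 1) u^n for |u|<1, with u = w/(-16):
  c_n = C(n+1, 1) / (-16)^(n+2).
  c_0 = 1/(-16)^2 = 1/256.
  c_1 = 2/(-16)^3 = -1/2048.
  c_2 = 3/(-16)^4 = 3/65536.
The series is valid for |w/d| < 1, i.e. |z − z₀| < |d|.
Radius of convergence: R = |-7 − z₀| = |-16| = 16 (distance from z₀ to the singularity z = -7).

c_0 = 1/256, c_1 = -1/2048, c_2 = 3/65536; R = 16.


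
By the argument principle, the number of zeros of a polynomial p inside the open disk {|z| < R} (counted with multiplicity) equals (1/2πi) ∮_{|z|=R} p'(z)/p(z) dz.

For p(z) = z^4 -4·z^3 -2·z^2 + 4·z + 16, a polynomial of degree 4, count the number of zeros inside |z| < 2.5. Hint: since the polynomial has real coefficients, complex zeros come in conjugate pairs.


The zeros of p are: 2, 4, (-1 + 1i), (-1 - 1i).
Their magnitudes are: 2, 4, 1.414, 1.414.
Zeros with |z| < R = 2.5: 2, (-1 + 1i), (-1 - 1i).
Count = 3.
By the argument principle, (1/2πi) ∮_{|z|=R} p'(z)/p(z) dz equals exactly this count.

Number of zeros inside |z| < 2.5: 3.


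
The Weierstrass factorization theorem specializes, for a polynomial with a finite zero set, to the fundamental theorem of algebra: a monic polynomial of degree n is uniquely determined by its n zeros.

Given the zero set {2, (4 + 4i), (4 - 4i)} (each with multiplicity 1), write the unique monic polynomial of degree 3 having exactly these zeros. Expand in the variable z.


The polynomial is p(z) = ∏_{α ∈ S} (z − α), where S = {2, (4 + 4i), (4 - 4i)}.
Expanding the product yields: p(z) = z^3 -10·z^2 + 48·z -64.
Note conjugate pairs combine to real quadratics: (z − (4+4i))(z − (4−4i)) = z² − 8z + 32.
The resulting polynomial has degree 3 and real coefficients as required.

p(z) = z^3 -10·z^2 + 48·z -64.


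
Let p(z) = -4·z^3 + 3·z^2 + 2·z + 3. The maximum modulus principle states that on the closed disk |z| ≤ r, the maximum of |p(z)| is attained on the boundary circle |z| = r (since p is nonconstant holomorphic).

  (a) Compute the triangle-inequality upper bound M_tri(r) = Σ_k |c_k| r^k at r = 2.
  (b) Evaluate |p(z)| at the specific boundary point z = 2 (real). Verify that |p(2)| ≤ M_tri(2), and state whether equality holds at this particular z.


Coefficients: c_0 = 3, c_1 = 2, c_2 = 3, c_3 = -4. Radius r = 2.
Part (a). Triangle bound: M_tri(r) = Σ_k |c_k| r^k
  = |3|·2^0 + |2|·2^1 + |3|·2^2 + |-4|·2^3
  = 3 + 4 + 12 + 32 = 51.
This bounds M(r) := max_{|z|=r} |p(z)| from above; equality holds iff all terms c_k z^k can be made to align in phase at a single z on |z|=r.
Part (b). At z = 2 (real, on the circle |z| = r):
  p(2) = (3)·2^0 + (2)·2^1 + (3)·2^2 + (-4)·2^3 = -13.
  |p(2)| = 13.
Check: |p(2)| = 13 ≤ 51 = M_tri(2). ✓ Equality does not hold at z = 2 (the coefficients have mixed signs, so the terms do not all align in phase there).

M_tri(2) = 51; |p(2)| = 13; equality at z=2: no.


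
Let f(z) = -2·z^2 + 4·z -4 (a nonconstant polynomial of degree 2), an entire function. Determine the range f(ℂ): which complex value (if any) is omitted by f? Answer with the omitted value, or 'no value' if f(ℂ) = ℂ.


Little Picard bounds the complement of f(ℂ) to at most one point.
For every w ∈ ℂ, the equation p(z) − w = 0 is a nonconstant polynomial in z and hence has at least one root by the fundamental theorem of algebra. So p is surjective onto ℂ, omitting no value.

Omitted value: no value.


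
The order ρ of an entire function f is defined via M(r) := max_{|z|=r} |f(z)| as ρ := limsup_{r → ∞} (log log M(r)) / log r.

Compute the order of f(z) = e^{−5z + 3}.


|e^{−5z + 3}| = e^{Re(-5·z) + 3} ≤ e^{5|z|^1 + 3} = e^{5r^1 + 3} on |z| = r, so ρ ≤ 1. Choosing z on |z|=r so that -5·z is real positive (always possible by picking arg z appropriately) gives |f(z)| = e^{5r^1 + 3}, matching the bound. The additive constant 3 does not affect log log M(r) ~ 1·log r. Hence ρ = 1.
Therefore ρ = 1.

Order ρ = 1.


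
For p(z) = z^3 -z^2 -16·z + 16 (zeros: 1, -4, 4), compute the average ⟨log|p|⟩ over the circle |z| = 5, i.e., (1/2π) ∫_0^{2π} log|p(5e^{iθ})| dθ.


Zeros: -4, 1, 4; r = 5.
Inside |z| < r: -4, 1, 4. Outside (|z| ≥ r): ∅.
p(0) = 16, so log|p(0)| = log(16) = 2.7726.
Apply Jensen: I(r) = log|p(0)| + Σ_k log(r/|z_k|), summed over zeros inside |z| < r.
  log(r/|z_k|) for z_k = 1: log(5/1) = 1.6094
  log(r/|z_k|) for z_k = -4: log(5/4) = 0.2231
  log(r/|z_k|) for z_k = 4: log(5/4) = 0.2231
Sum over inside zeros: 2.0557.
I(r) = log|p(0)| + (inside sum) = 2.7726 + 2.0557 = 4.8283.
Closed form (all zeros inside, monic): I(r) = n·log(r) = 3·log(5) = 4.8283. ✓

I(r) ≈ 4.8283.


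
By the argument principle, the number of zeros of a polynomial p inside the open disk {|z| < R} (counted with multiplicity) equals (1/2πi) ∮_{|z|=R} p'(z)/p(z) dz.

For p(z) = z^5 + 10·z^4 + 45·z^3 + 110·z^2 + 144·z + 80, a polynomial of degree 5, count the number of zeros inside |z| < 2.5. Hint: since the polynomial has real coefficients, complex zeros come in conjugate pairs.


The zeros of p are: (-2 + 2i), (-2 - 2i), (-2 + 1i), (-2 - 1i), -2.
Their magnitudes are: 2.828, 2.828, 2.236, 2.236, 2.
Zeros with |z| < R = 2.5: (-2 + 1i), (-2 - 1i), -2.
Count = 3.
By the argument principle, (1/2πi) ∮_{|z|=R} p'(z)/p(z) dz equals exactly this count.

Number of zeros inside |z| < 2.5: 3.


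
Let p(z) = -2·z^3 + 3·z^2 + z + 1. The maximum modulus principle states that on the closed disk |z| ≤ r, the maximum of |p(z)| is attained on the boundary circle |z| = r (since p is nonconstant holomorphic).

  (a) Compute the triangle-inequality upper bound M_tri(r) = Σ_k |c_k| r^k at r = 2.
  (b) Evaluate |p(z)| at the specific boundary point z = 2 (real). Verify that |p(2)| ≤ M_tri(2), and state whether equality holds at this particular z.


Coefficients: c_0 = 1, c_1 = 1, c_2 = 3, c_3 = -2. Radius r = 2.
Part (a). Triangle bound: M_tri(r) = Σ_k |c_k| r^k
  = |1|·2^0 + |1|·2^1 + |3|·2^2 + |-2|·2^3
  = 1 + 2 + 12 + 16 = 31.
This bounds M(r) := max_{|z|=r} |p(z)| from above; equality holds iff all terms c_k z^k can be made to align in phase at a single z on |z|=r.
Part (b). At z = 2 (real, on the circle |z| = r):
  p(2) = (1)·2^0 + (1)·2^1 + (3)·2^2 + (-2)·2^3 = -1.
  |p(2)| = 1.
Check: |p(2)| = 1 ≤ 31 = M_tri(2). ✓ Equality does not hold at z = 2 (the coefficients have mixed signs, so the terms do not all align in phase there).

M_tri(2) = 31; |p(2)| = 1; equality at z=2: no.


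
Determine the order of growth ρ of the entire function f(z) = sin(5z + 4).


sin(w) is a linear combination of e^{iw} and e^{−iw} (or e^w, e^{−w} in the hyperbolic case), so |sin(w)| ≤ e^{|w|}. With w = 5z + 4, |w| ≤ 5|z| + 4 = 5r + 4 on |z| = r, giving M(r) ≤ e^{5r + 4}, so ρ ≤ 1. On a suitable ray (z = it for sin/cos; z = t for sinh/cosh, t real → ∞), |sin(5z + 4)| grows like e^{5|t|}/2, so ρ ≥ 1. Hence ρ = 1.
Therefore ρ = 1.

Order ρ = 1.


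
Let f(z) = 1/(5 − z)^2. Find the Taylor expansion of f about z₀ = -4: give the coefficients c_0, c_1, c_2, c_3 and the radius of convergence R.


Let w = z − z₀, so z = z₀ + w.
Then 5 − z = 5 − (z₀ + w) = (5 − z₀) − w = 9 − w.
f(z) = 1/(9 − w)^2 = (1/(9)^2) · (1 − w/(9))^{−2}.
By the binomial series (1−u)^{−2} = Σ_{n≥0} C(n+1, 1) u^n for |u|<1, with u = w/(9):
  c_n = C(n+1, 1) / (9)^(n+2).
  c_0 = 1/(9)^2 = 1/81.
  c_1 = 2/(9)^3 = 2/729.
  c_2 = 3/(9)^4 = 1/2187.
  c_3 = 4/(9)^5 = 4/59049.
The series is valid for |w/d| < 1, i.e. |z − z₀| < |d|.
Radius of convergence: R = |5 − z₀| = |9| = 9 (distance from z₀ to the singularity z = 5).

c_0 = 1/81, c_1 = 2/729, c_2 = 1/2187, c_3 = 4/59049; R = 9.


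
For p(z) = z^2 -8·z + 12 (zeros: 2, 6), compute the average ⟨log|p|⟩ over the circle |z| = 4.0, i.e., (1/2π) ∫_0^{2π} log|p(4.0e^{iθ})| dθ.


Zeros: 2, 6; r = 4.0.
Inside |z| < r: 2. Outside (|z| ≥ r): 6.
p(0) = 12, so log|p(0)| = log(12) = 2.4849.
Apply Jensen: I(r) = log|p(0)| + Σ_k log(r/|z_k|), summed over zeros inside |z| < r.
  log(r/|z_k|) for z_k = 2: log(4.0/2) = 0.6931
  Outside zeros (6) contribute nothing to the Jensen sum.
Sum over inside zeros: 0.6931.
I(r) = log|p(0)| + (inside sum) = 2.4849 + 0.6931 = 3.1781.
Note: since some zeros are outside |z| ≤ r, the simplified n·log(r) form does NOT apply — only the inside zeros contribute.

I(r) ≈ 3.1781.


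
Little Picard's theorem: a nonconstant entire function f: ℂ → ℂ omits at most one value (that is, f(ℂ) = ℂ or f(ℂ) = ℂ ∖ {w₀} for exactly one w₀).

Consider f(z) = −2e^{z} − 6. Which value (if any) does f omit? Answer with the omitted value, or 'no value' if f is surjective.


Little Picard bounds the complement of f(ℂ) to at most one point.
e^{z} is never zero on ℂ, so -2·e^{z} takes every value in ℂ ∖ {0}. Adding -6 shifts the range to ℂ ∖ {-6}. Thus f omits exactly the value -6.

Omitted value: -6.


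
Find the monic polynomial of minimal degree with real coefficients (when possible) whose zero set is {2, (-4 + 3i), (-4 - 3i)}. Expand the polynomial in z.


The polynomial is p(z) = ∏_{α ∈ S} (z − α), where S = {2, (-4 + 3i), (-4 - 3i)}.
Expanding the product yields: p(z) = z^3 + 6·z^2 + 9·z -50.
Note conjugate pairs combine to real quadratics: (z − (-4+3i))(z − (-4−3i)) = z² + 8z + 25.
The resulting polynomial has degree 3 and real coefficients as required.

p(z) = z^3 + 6·z^2 + 9·z -50.


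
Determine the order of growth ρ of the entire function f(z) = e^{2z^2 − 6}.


|e^{2z^2 − 6}| = e^{Re(2·z^2) + -6} ≤ e^{2|z|^2 + -6} = e^{2r^2 + -6} on |z| = r, so ρ ≤ 2. Choosing z on |z|=r so that 2·z^2 is real positive (always possible by picking arg z appropriately) gives |f(z)| = e^{2r^2 + -6}, matching the bound. The additive constant -6 does not affect log log M(r) ~ 2·log r. Hence ρ = 2.
Therefore ρ = 2.

Order ρ = 2.


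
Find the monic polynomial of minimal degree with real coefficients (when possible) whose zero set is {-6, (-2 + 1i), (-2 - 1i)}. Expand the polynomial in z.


The polynomial is p(z) = ∏_{α ∈ S} (z − α), where S = {-6, (-2 + 1i), (-2 - 1i)}.
Expanding the product yields: p(z) = z^3 + 10·z^2 + 29·z + 30.
Note conjugate pairs combine to real quadratics: (z − (-2+1i))(z − (-2−1i)) = z² + 4z + 5.
The resulting polynomial has degree 3 and real coefficients as required.

p(z) = z^3 + 10·z^2 + 29·z + 30.


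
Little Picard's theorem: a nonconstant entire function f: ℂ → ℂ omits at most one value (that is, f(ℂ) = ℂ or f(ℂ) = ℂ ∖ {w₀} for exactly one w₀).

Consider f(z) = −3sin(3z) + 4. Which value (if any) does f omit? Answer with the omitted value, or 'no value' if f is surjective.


Little Picard bounds the complement of f(ℂ) to at most one point.
sin is entire and surjective onto ℂ: for every w ∈ ℂ, sin(ζ) = w has a solution ζ ∈ ℂ (e.g., via the complex inverse arcsin). With ζ = 3z this gives z = ζ/(3). Then -3·sin(3z) takes every value in -3·ℂ = ℂ, and adding 4 is a bijection of ℂ. So f is surjective and omits no value. (Note: only on the real line is sin bounded by [−1, 1].)

Omitted value: no value.


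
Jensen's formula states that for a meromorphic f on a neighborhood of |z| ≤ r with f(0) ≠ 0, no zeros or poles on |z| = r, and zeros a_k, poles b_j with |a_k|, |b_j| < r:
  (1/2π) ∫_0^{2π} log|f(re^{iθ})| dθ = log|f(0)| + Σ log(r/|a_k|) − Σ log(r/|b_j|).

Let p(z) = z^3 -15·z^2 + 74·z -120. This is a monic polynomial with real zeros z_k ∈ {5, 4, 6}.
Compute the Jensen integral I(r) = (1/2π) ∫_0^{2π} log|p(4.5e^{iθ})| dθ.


Zeros: 4, 5, 6; r = 4.5.
Inside |z| < r: 4. Outside (|z| ≥ r): 5, 6.
p(0) = -120, so log|p(0)| = log(120) = 4.7875.
Apply Jensen: I(r) = log|p(0)| + Σ_k log(r/|z_k|), summed over zeros inside |z| < r.
  log(r/|z_k|) for z_k = 4: log(4.5/4) = 0.1178
  Outside zeros (5, 6) contribute nothing to the Jensen sum.
Sum over inside zeros: 0.1178.
I(r) = log|p(0)| + (inside sum) = 4.7875 + 0.1178 = 4.9053.
Note: since some zeros are outside |z| ≤ r, the simplified n·log(r) form does NOT apply — only the inside zeros contribute.

I(r) ≈ 4.9053.


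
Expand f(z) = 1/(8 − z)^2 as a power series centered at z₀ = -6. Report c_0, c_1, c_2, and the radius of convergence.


Let w = z − z₀, so z = z₀ + w.
Then 8 − z = 8 − (z₀ + w) = (8 − z₀) − w = 14 − w.
f(z) = 1/(14 − w)^2 = (1/(14)^2) · (1 − w/(14))^{−2}.
By the binomial series (1−u)^{−2} = Σ_{n≥0} C(n+1, 1) u^n for |u|<1, with u = w/(14):
  c_n = C(n+1, 1) / (14)^(n+2).
  c_0 = 1/(14)^2 = 1/196.
  c_1 = 2/(14)^3 = 1/1372.
  c_2 = 3/(14)^4 = 3/38416.
The series is valid for |w/d| < 1, i.e. |z − z₀| < |d|.
Radius of convergence: R = |8 − z₀| = |14| = 14 (distance from z₀ to the singularity z = 8).

c_0 = 1/196, c_1 = 1/1372, c_2 = 3/38416; R = 14.


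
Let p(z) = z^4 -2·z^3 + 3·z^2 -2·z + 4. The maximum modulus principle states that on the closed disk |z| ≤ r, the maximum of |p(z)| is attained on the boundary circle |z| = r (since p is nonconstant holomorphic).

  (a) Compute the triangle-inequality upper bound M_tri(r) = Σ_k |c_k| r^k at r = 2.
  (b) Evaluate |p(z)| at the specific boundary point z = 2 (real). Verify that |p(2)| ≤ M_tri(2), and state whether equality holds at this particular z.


Coefficients: c_0 = 4, c_1 = -2, c_2 = 3, c_3 = -2, c_4 = 1. Radius r = 2.
Part (a). Triangle bound: M_tri(r) = Σ_k |c_k| r^k
  = |4|·2^0 + |-2|·2^1 + |3|·2^2 + |-2|·2^3 + |1|·2^4
  = 4 + 4 + 12 + 16 + 16 = 52.
This bounds M(r) := max_{|z|=r} |p(z)| from above; equality holds iff all terms c_k z^k can be made to align in phase at a single z on |z|=r.
Part (b). At z = 2 (real, on the circle |z| = r):
  p(2) = (4)·2^0 + (-2)·2^1 + (3)·2^2 + (-2)·2^3 + (1)·2^4 = 12.
  |p(2)| = 12.
Check: |p(2)| = 12 ≤ 52 = M_tri(2). ✓ Equality does not hold at z = 2 (the coefficients have mixed signs, so the terms do not all align in phase there).

M_tri(2) = 52; |p(2)| = 12; equality at z=2: no.


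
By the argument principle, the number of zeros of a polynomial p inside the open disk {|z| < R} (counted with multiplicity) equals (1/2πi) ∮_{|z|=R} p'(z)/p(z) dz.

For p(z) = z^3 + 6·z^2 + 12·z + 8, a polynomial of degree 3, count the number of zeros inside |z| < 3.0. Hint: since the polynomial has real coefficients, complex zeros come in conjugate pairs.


The zeros of p are: -2, -2, -2.
Their magnitudes are: 2, 2, 2.
Zeros with |z| < R = 3.0: -2, -2, -2.
Count = 3.
By the argument principle, (1/2πi) ∮_{|z|=R} p'(z)/p(z) dz equals exactly this count.

Number of zeros inside |z| < 3.0: 3.


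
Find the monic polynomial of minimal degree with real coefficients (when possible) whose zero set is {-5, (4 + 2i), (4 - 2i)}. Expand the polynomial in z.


The polynomial is p(z) = ∏_{α ∈ S} (z − α), where S = {-5, (4 + 2i), (4 - 2i)}.
Expanding the product yields: p(z) = z^3 -3·z^2 -20·z + 100.
Note conjugate pairs combine to real quadratics: (z − (4+2i))(z − (4−2i)) = z² − 8z + 20.
The resulting polynomial has degree 3 and real coefficients as required.

p(z) = z^3 -3·z^2 -20·z + 100.


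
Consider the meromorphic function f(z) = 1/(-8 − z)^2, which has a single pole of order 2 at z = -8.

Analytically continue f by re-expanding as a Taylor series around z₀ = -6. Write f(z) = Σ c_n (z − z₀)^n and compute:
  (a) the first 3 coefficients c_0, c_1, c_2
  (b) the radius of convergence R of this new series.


Let w = z − z₀, so z = z₀ + w.
Then -8 − z = -8 − (z₀ + w) = (-8 − z₀) − w = -2 − w.
f(z) = 1/(-2 − w)^2 = (1/(-2)^2) · (1 − w/(-2))^{−2}.
By the binomial series (1−u)^{−2} = Σ_{n≥0} C(n+1, 1) u^n for |u|<1, with u = w/(-2):
  c_n = C(n+1, 1) / (-2)^(n+2).
  c_0 = 1/(-2)^2 = 1/4.
  c_1 = 2/(-2)^3 = -1/4.
  c_2 = 3/(-2)^4 = 3/16.
The series is valid for |w/d| < 1, i.e. |z − z₀| < |d|.
Radius of convergence: R = |-8 − z₀| = |-2| = 2 (distance from z₀ to the singularity z = -8).

c_0 = 1/4, c_1 = -1/4, c_2 = 3/16; R = 2.


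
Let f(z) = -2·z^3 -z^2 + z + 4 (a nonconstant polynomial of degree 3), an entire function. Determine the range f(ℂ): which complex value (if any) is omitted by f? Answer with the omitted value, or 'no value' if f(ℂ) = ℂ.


Little Picard bounds the complement of f(ℂ) to at most one point.
For every w ∈ ℂ, the equation p(z) − w = 0 is a nonconstant polynomial in z and hence has at least one root by the fundamental theorem of algebra. So p is surjective onto ℂ, omitting no value.

Omitted value: no value.


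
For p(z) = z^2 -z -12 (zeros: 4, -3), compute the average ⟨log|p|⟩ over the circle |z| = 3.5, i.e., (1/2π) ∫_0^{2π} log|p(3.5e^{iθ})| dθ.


Zeros: -3, 4; r = 3.5.
Inside |z| < r: -3. Outside (|z| ≥ r): 4.
p(0) = -12, so log|p(0)| = log(12) = 2.4849.
Apply Jensen: I(r) = log|p(0)| + Σ_k log(r/|z_k|), summed over zeros inside |z| < r.
  log(r/|z_k|) for z_k = -3: log(3.5/3) = 0.1542
  Outside zeros (4) contribute nothing to the Jensen sum.
Sum over inside zeros: 0.1542.
I(r) = log|p(0)| + (inside sum) = 2.4849 + 0.1542 = 2.6391.
Note: since some zeros are outside |z| ≤ r, the simplified n·log(r) form does NOT apply — only the inside zeros contribute.

I(r) ≈ 2.6391.


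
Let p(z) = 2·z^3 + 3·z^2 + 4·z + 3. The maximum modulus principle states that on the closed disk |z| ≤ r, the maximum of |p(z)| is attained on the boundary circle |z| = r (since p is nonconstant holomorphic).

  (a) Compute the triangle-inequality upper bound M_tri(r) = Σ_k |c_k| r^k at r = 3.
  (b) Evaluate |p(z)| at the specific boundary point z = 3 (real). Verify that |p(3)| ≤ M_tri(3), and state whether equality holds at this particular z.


Coefficients: c_0 = 3, c_1 = 4, c_2 = 3, c_3 = 2. Radius r = 3.
Part (a). Triangle bound: M_tri(r) = Σ_k |c_k| r^k
  = |3|·3^0 + |4|·3^1 + |3|·3^2 + |2|·3^3
  = 3 + 12 + 27 + 54 = 96.
This bounds M(r) := max_{|z|=r} |p(z)| from above; equality holds iff all terms c_k z^k can be made to align in phase at a single z on |z|=r.
Part (b). At z = 3 (real, on the circle |z| = r):
  p(3) = (3)·3^0 + (4)·3^1 + (3)·3^2 + (2)·3^3 = 96.
  |p(3)| = 96.
Since all nonzero coefficients share the same sign, |p(3)| = 96 = M_tri(3); the triangle bound is attained at z = 3, so in fact M(r) = 96.

M_tri(3) = 96; |p(3)| = 96; equality at z=3: yes.


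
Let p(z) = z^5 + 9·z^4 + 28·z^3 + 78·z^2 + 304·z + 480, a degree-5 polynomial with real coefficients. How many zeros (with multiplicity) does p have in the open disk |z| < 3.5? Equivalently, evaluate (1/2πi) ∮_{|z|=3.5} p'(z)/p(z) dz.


The zeros of p are: -4, (1 + 3i), (1 - 3i), -4, -3.
Their magnitudes are: 4, 3.162, 3.162, 4, 3.
Zeros with |z| < R = 3.5: (1 + 3i), (1 - 3i), -3.
Count = 3.
By the argument principle, (1/2πi) ∮_{|z|=R} p'(z)/p(z) dz equals exactly this count.

Number of zeros inside |z| < 3.5: 3.


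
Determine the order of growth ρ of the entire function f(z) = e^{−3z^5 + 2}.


|e^{−3z^5 + 2}| = e^{Re(-3·z^5) + 2} ≤ e^{3|z|^5 + 2} = e^{3r^5 + 2} on |z| = r, so ρ ≤ 5. Choosing z on |z|=r so that -3·z^5 is real positive (always possible by picking arg z appropriately) gives |f(z)| = e^{3r^5 + 2}, matching the bound. The additive constant 2 does not affect log log M(r) ~ 5·log r. Hence ρ = 5.
Therefore ρ = 5.

Order ρ = 5.


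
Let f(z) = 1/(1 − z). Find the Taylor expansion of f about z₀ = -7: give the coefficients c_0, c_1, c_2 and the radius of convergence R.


Let w = z − z₀, so z = z₀ + w.
Then 1 − z = 1 − (z₀ + w) = (1 − z₀) − w = 8 − w.
f(z) = 1/(8 − w) = (1/(8)) · 1/(1 − w/(8)) = Σ_{n≥0} w^n / (8)^(n+1).
So c_n = 1/(8)^(n+1):
  c_0 = 1/(8)^1 = 1/8.
  c_1 = 1/(8)^2 = 1/64.
  c_2 = 1/(8)^3 = 1/512.
The series is valid for |w/d| < 1, i.e. |z − z₀| < |d|.
Radius of convergence: R = |1 − z₀| = |8| = 8 (distance from z₀ to the singularity z = 1).

c_0 = 1/8, c_1 = 1/64, c_2 = 1/512; R = 8.


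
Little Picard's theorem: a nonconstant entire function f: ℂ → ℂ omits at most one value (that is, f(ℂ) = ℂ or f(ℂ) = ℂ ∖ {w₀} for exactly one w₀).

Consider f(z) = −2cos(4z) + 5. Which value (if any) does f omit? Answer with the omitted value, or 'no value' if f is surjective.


Little Picard bounds the complement of f(ℂ) to at most one point.
cos is entire and surjective onto ℂ: for every w ∈ ℂ, cos(ζ) = w has a solution ζ ∈ ℂ (e.g., via the complex inverse arccos). With ζ = 4z this gives z = ζ/(4). Then -2·cos(4z) takes every value in -2·ℂ = ℂ, and adding 5 is a bijection of ℂ. So f is surjective and omits no value. (Note: only on the real line is cos bounded by [−1, 1].)

Omitted value: no value.


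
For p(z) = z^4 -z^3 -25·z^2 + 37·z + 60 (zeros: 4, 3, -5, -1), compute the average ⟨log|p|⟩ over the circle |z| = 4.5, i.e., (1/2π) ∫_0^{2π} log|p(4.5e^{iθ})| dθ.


Zeros: -5, -1, 3, 4; r = 4.5.
Inside |z| < r: -1, 3, 4. Outside (|z| ≥ r): -5.
p(0) = 60, so log|p(0)| = log(60) = 4.0943.
Apply Jensen: I(r) = log|p(0)| + Σ_k log(r/|z_k|), summed over zeros inside |z| < r.
  log(r/|z_k|) for z_k = 4: log(4.5/4) = 0.1178
  log(r/|z_k|) for z_k = 3: log(4.5/3) = 0.4055
  log(r/|z_k|) for z_k = -1: log(4.5/1) = 1.5041
  Outside zeros (-5) contribute nothing to the Jensen sum.
Sum over inside zeros: 2.0273.
I(r) = log|p(0)| + (inside sum) = 4.0943 + 2.0273 = 6.1217.
Note: since some zeros are outside |z| ≤ r, the simplified n·log(r) form does NOT apply — only the inside zeros contribute.

I(r) ≈ 6.1217.


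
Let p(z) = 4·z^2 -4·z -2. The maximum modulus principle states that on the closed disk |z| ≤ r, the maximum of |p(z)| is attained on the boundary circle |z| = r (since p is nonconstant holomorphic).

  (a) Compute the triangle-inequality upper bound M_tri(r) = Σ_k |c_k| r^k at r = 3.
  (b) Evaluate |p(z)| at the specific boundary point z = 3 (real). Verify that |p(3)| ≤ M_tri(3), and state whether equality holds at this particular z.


Coefficients: c_0 = -2, c_1 = -4, c_2 = 4. Radius r = 3.
Part (a). Triangle bound: M_tri(r) = Σ_k |c_k| r^k
  = |-2|·3^0 + |-4|·3^1 + |4|·3^2
  = 2 + 12 + 36 = 50.
This bounds M(r) := max_{|z|=r} |p(z)| from above; equality holds iff all terms c_k z^k can be made to align in phase at a single z on |z|=r.
Part (b). At z = 3 (real, on the circle |z| = r):
  p(3) = (-2)·3^0 + (-4)·3^1 + (4)·3^2 = 22.
  |p(3)| = 22.
Check: |p(3)| = 22 ≤ 50 = M_tri(3). ✓ Equality does not hold at z = 3 (the coefficients have mixed signs, so the terms do not all align in phase there).

M_tri(3) = 50; |p(3)| = 22; equality at z=3: no.


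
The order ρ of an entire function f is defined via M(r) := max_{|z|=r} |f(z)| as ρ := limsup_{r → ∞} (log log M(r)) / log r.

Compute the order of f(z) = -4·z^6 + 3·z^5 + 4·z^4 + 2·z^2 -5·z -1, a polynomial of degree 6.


|f(z)| ≤ Σ|c_k|·r^k = O(r^6) as r → ∞. Polynomial growth is O(e^{r^ε}) for every ε > 0 (since r^6/e^{r^ε} → 0), so ρ ≤ ε for all ε > 0, i.e. ρ = 0. Every nonconstant polynomial has order 0.
Therefore ρ = 0.

Order ρ = 0.


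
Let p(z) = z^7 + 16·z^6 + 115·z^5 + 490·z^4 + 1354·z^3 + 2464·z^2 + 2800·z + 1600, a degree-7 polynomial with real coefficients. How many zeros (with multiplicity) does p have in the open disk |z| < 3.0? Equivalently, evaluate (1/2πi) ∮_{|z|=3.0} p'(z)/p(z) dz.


The zeros of p are: (-1 + 2i), (-1 - 2i), (-3 + 1i), (-3 - 1i), (-2 + 2i), (-2 - 2i), -4.
Their magnitudes are: 2.236, 2.236, 3.162, 3.162, 2.828, 2.828, 4.
Zeros with |z| < R = 3.0: (-1 + 2i), (-1 - 2i), (-2 + 2i), (-2 - 2i).
Count = 4.
By the argument principle, (1/2πi) ∮_{|z|=R} p'(z)/p(z) dz equals exactly this count.

Number of zeros inside |z| < 3.0: 4.


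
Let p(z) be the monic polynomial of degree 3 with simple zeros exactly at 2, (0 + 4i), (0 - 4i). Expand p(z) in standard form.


The polynomial is p(z) = ∏_{α ∈ S} (z − α), where S = {2, (0 + 4i), (0 - 4i)}.
Expanding the product yields: p(z) = z^3 -2·z^2 + 16·z -32.
Note conjugate pairs combine to real quadratics: (z − (0+4i))(z − (0−4i)) = z² + 16.
The resulting polynomial has degree 3 and real coefficients as required.

p(z) = z^3 -2·z^2 + 16·z -32.


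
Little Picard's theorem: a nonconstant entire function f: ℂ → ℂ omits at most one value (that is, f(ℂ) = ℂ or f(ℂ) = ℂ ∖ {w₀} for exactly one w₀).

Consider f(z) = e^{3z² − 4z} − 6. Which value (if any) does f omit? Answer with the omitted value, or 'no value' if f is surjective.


Little Picard bounds the complement of f(ℂ) to at most one point.
The exponent g(z) = 3z² − 4z is a nonconstant polynomial, hence surjective onto ℂ. So e^{g(z)} takes every value in {e^w : w ∈ ℂ} = ℂ ∖ {0}. Adding -6 shifts the range to ℂ ∖ {-6}. f omits exactly -6.

Omitted value: -6.


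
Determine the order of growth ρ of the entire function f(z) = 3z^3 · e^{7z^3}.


M(r) = max_{|z|=r} |3|·|z|^3·|e^{7z^3}| = 3·r^3 · e^{7r^3} (the factors attain their maxima compatibly on |z|=r). Then log M(r) = log 3 + 3·log r + 7r^3, dominated by the last term, so log log M(r) ~ 3·log r. The polynomial factor 3z^3 contributes only a log r term and does not affect the order. ρ = 3.
Therefore ρ = 3.

Order ρ = 3.


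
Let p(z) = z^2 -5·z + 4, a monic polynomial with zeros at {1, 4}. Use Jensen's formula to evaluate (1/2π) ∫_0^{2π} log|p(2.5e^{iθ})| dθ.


Zeros: 1, 4; r = 2.5.
Inside |z| < r: 1. Outside (|z| ≥ r): 4.
p(0) = 4, so log|p(0)| = log(4) = 1.3863.
Apply Jensen: I(r) = log|p(0)| + Σ_k log(r/|z_k|), summed over zeros inside |z| < r.
  log(r/|z_k|) for z_k = 1: log(2.5/1) = 0.9163
  Outside zeros (4) contribute nothing to the Jensen sum.
Sum over inside zeros: 0.9163.
I(r) = log|p(0)| + (inside sum) = 1.3863 + 0.9163 = 2.3026.
Note: since some zeros are outside |z| ≤ r, the simplified n·log(r) form does NOT apply — only the inside zeros contribute.

I(r) ≈ 2.3026.


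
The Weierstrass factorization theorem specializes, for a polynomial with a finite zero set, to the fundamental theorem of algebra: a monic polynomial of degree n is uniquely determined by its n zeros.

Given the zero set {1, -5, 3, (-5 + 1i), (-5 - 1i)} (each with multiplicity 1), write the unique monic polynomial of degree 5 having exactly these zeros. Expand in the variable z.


The polynomial is p(z) = ∏_{α ∈ S} (z − α), where S = {1, -5, 3, (-5 + 1i), (-5 - 1i)}.
Expanding the product yields: p(z) = z^5 + 11·z^4 + 19·z^3 -129·z^2 -292·z + 390.
Note conjugate pairs combine to real quadratics: (z − (-5+1i))(z − (-5−1i)) = z² + 10z + 26.
The resulting polynomial has degree 5 and real coefficients as required.

p(z) = z^5 + 11·z^4 + 19·z^3 -129·z^2 -292·z + 390.


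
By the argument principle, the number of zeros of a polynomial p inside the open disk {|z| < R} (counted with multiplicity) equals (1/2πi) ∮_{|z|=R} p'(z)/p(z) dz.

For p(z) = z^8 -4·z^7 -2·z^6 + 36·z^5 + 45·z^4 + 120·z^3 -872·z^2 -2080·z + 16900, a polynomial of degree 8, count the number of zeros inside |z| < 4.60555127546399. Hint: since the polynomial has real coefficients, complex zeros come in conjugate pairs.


The zeros of p are: (3 + 2i), (3 - 2i), (-1 + 3i), (-1 - 3i), (3 + 2i), (3 - 2i), (-3 + 1i), (-3 - 1i).
Their magnitudes are: 3.606, 3.606, 3.162, 3.162, 3.606, 3.606, 3.162, 3.162.
Zeros with |z| < R = 4.60555127546399: (3 + 2i), (3 - 2i), (-1 + 3i), (-1 - 3i), (3 + 2i), (3 - 2i), (-3 + 1i), (-3 - 1i).
Count = 8.
By the argument principle, (1/2πi) ∮_{|z|=R} p'(z)/p(z) dz equals exactly this count.

Number of zeros inside |z| < 4.60555127546399: 8.


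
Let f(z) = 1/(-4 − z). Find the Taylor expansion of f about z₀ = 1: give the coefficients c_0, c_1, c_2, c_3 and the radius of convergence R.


Let w = z − z₀, so z = z₀ + w.
Then -4 − z = -4 − (z₀ + w) = (-4 − z₀) − w = -5 − w.
f(z) = 1/(-5 − w) = (1/(-5)) · 1/(1 − w/(-5)) = Σ_{n≥0} w^n / (-5)^(n+1).
So c_n = 1/(-5)^(n+1):
  c_0 = 1/(-5)^1 = -1/5.
  c_1 = 1/(-5)^2 = 1/25.
  c_2 = 1/(-5)^3 = -1/125.
  c_3 = 1/(-5)^4 = 1/625.
The series is valid for |w/d| < 1, i.e. |z − z₀| < |d|.
Radius of convergence: R = |-4 − z₀| = |-5| = 5 (distance from z₀ to the singularity z = -4).

c_0 = -1/5, c_1 = 1/25, c_2 = -1/125, c_3 = 1/625; R = 5.


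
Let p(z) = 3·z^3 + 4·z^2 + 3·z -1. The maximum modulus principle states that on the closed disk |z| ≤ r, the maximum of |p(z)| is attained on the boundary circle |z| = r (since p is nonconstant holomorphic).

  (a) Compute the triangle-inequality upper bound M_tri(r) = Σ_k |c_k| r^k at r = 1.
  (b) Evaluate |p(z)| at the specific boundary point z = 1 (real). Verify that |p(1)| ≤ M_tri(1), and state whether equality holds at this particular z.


Coefficients: c_0 = -1, c_1 = 3, c_2 = 4, c_3 = 3. Radius r = 1.
Part (a). Triangle bound: M_tri(r) = Σ_k |c_k| r^k
  = |-1|·1^0 + |3|·1^1 + |4|·1^2 + |3|·1^3
  = 1 + 3 + 4 + 3 = 11.
This bounds M(r) := max_{|z|=r} |p(z)| from above; equality holds iff all terms c_k z^k can be made to align in phase at a single z on |z|=r.
Part (b). At z = 1 (real, on the circle |z| = r):
  p(1) = (-1)·1^0 + (3)·1^1 + (4)·1^2 + (3)·1^3 = 9.
  |p(1)| = 9.
Check: |p(1)| = 9 ≤ 11 = M_tri(1). ✓ Equality does not hold at z = 1 (the coefficients have mixed signs, so the terms do not all align in phase there).

M_tri(1) = 11; |p(1)| = 9; equality at z=1: no.


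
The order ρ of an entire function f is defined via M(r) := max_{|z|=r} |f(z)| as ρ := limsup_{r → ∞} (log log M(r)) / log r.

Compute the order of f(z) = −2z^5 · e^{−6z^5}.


M(r) = max_{|z|=r} |-2|·|z|^5·|e^{−6z^5}| = 2·r^5 · e^{6r^5} (the factors attain their maxima compatibly on |z|=r). Then log M(r) = log 2 + 5·log r + 6r^5, dominated by the last term, so log log M(r) ~ 5·log r. The polynomial factor -2z^5 contributes only a log r term and does not affect the order. ρ = 5.
Therefore ρ = 5.

Order ρ = 5.


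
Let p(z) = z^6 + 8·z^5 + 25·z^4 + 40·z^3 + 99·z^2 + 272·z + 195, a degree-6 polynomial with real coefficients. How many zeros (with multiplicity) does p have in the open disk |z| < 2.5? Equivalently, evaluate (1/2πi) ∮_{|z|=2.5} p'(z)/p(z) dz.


The zeros of p are: (-3 + 2i), (-3 - 2i), -3, -1, (1 + 2i), (1 - 2i).
Their magnitudes are: 3.606, 3.606, 3, 1, 2.236, 2.236.
Zeros with |z| < R = 2.5: -1, (1 + 2i), (1 - 2i).
Count = 3.
By the argument principle, (1/2πi) ∮_{|z|=R} p'(z)/p(z) dz equals exactly this count.

Number of zeros inside |z| < 2.5: 3.


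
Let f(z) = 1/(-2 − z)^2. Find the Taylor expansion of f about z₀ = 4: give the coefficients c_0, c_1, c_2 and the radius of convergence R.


Let w = z − z₀, so z = z₀ + w.
Then -2 − z = -2 − (z₀ + w) = (-2 − z₀) − w = -6 − w.
f(z) = 1/(-6 − w)^2 = (1/(-6)^2) · (1 − w/(-6))^{−2}.
By the binomial series (1−u)^{−2} = Σ_{n≥0} C(n+1, 1) u^n for |u|<1, with u = w/(-6):
  c_n = C(n+1, 1) / (-6)^(n+2).
  c_0 = 1/(-6)^2 = 1/36.
  c_1 = 2/(-6)^3 = -1/108.
  c_2 = 3/(-6)^4 = 1/432.
The series is valid for |w/d| < 1, i.e. |z − z₀| < |d|.
Radius of convergence: R = |-2 − z₀| = |-6| = 6 (distance from z₀ to the singularity z = -2).

c_0 = 1/36, c_1 = -1/108, c_2 = 1/432; R = 6.


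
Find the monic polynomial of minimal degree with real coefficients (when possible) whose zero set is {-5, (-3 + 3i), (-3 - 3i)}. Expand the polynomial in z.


The polynomial is p(z) = ∏_{α ∈ S} (z − α), where S = {-5, (-3 + 3i), (-3 - 3i)}.
Expanding the product yields: p(z) = z^3 + 11·z^2 + 48·z + 90.
Note conjugate pairs combine to real quadratics: (z − (-3+3i))(z − (-3−3i)) = z² + 6z + 18.
The resulting polynomial has degree 3 and real coefficients as required.

p(z) = z^3 + 11·z^2 + 48·z + 90.


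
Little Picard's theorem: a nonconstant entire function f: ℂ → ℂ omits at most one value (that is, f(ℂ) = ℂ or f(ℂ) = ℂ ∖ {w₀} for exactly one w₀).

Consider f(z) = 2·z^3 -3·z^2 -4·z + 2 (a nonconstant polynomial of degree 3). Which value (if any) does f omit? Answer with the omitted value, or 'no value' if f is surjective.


Little Picard bounds the complement of f(ℂ) to at most one point.
For every w ∈ ℂ, the equation p(z) − w = 0 is a nonconstant polynomial in z and hence has at least one root by the fundamental theorem of algebra. So p is surjective onto ℂ, omitting no value.

Omitted value: no value.


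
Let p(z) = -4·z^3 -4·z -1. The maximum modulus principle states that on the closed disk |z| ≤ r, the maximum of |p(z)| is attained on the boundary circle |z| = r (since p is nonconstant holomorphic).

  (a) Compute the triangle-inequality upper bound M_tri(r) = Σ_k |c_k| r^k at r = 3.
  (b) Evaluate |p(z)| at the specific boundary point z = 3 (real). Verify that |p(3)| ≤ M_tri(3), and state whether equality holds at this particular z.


Coefficients: c_0 = -1, c_1 = -4, c_2 = 0, c_3 = -4. Radius r = 3.
Part (a). Triangle bound: M_tri(r) = Σ_k |c_k| r^k
  = |-1|·3^0 + |-4|·3^1 + |0|·3^2 + |-4|·3^3
  = 1 + 12 + 0 + 108 = 121.
This bounds M(r) := max_{|z|=r} |p(z)| from above; equality holds iff all terms c_k z^k can be made to align in phase at a single z on |z|=r.
Part (b). At z = 3 (real, on the circle |z| = r):
  p(3) = (-1)·3^0 + (-4)·3^1 + (0)·3^2 + (-4)·3^3 = -121.
  |p(3)| = 121.
Since all nonzero coefficients share the same sign, |p(3)| = 121 = M_tri(3); the triangle bound is attained at z = 3, so in fact M(r) = 121.

M_tri(3) = 121; |p(3)| = 121; equality at z=3: yes.
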